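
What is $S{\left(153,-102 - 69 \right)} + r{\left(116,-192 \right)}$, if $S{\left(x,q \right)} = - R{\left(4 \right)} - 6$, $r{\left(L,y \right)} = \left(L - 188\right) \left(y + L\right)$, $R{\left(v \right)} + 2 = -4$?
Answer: $5472$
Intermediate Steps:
$R{\left(v \right)} = -6$ ($R{\left(v \right)} = -2 - 4 = -6$)
$r{\left(L,y \right)} = \left(-188 + L\right) \left(L + y\right)$
$S{\left(x,q \right)} = 0$ ($S{\left(x,q \right)} = \left(-1\right) \left(-6\right) - 6 = 6 - 6 = 0$)
$S{\left(153,-102 - 69 \right)} + r{\left(116,-192 \right)} = 0 + \left(116^{2} - 21808 - -36096 + 116 \left(-192\right)\right) = 0 + \left(13456 - 21808 + 36096 - 22272\right) = 0 + 5472 = 5472$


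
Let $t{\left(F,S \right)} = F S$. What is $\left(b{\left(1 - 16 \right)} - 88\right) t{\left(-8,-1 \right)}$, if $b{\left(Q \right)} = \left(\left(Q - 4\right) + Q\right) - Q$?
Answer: $-856$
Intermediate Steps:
$b{\left(Q \right)} = -4 + Q$ ($b{\left(Q \right)} = \left(\left(-4 + Q\right) + Q\right) - Q = \left(-4 + 2 Q\right) - Q = -4 + Q$)
$\left(b{\left(1 - 16 \right)} - 88\right) t{\left(-8,-1 \right)} = \left(\left(-4 + \left(1 - 16\right)\right) - 88\right) \left(\left(-8\right) \left(-1\right)\right) = \left(\left(-4 + \left(1 - 16\right)\right) - 88\right) 8 = \left(\left(-4 - 15\right) - 88\right) 8 = \left(-19 - 88\right) 8 = \left(-107\right) 8 = -856$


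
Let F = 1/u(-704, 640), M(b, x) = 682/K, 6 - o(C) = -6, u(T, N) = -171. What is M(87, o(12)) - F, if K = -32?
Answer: -58295/2736 ≈ -21.307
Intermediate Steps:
o(C) = 12 (o(C) = 6 - 1*(-6) = 6 + 6 = 12)
M(b, x) = -341/16 (M(b, x) = 682/(-32) = 682*(-1/32) = -341/16)
F = -1/171 (F = 1/(-171) = -1/171 ≈ -0.0058480)
M(87, o(12)) - F = -341/16 - 1*(-1/171) = -341/16 + 1/171 = -58295/2736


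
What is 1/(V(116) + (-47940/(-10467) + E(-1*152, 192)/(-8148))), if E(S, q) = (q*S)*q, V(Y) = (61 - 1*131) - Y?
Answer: 2369031/1199378270 ≈ 0.0019752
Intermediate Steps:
V(Y) = -70 - Y (V(Y) = (61 - 131) - Y = -70 - Y)
E(S, q) = S*q**2 (E(S, q) = (S*q)*q = S*q**2)
1/(V(116) + (-47940/(-10467) + E(-1*152, 192)/(-8148))) = 1/((-70 - 1*116) + (-47940/(-10467) + (-1*152*192**2)/(-8148))) = 1/((-70 - 116) + (-47940*(-1/10467) - 152*36864*(-1/8148))) = 1/(-186 + (15980/3489 - 5603328*(-1/8148))) = 1/(-186 + (15980/3489 + 466944/679)) = 1/(-186 + 1640018036/2369031) = 1/(1199378270/2369031) = 2369031/1199378270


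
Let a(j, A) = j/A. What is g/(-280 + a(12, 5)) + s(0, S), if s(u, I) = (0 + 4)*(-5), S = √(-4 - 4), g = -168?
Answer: -6730/347 ≈ -19.395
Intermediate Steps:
S = 2*I*√2 (S = √(-8) = 2*I*√2 ≈ 2.8284*I)
s(u, I) = -20 (s(u, I) = 4*(-5) = -20)
g/(-280 + a(12, 5)) + s(0, S) = -168/(-280 + 12/5) - 20 = -168/(-1388/5) - 20 = -5/1388*(-168) - 20 = 210/347 - 20 = -6730/347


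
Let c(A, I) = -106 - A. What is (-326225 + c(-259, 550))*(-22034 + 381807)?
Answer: -117311901656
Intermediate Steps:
(-326225 + c(-259, 550))*(-22034 + 381807) = (-326225 + (-106 - 1*(-259)))*(-22034 + 381807) = (-326225 + (-106 + 259))*359773 = (-326225 + 153)*359773 = -326072*359773 = -117311901656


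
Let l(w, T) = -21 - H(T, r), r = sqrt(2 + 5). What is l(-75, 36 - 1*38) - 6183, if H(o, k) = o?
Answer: -6202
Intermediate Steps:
r = sqrt(7) ≈ 2.6458
l(w, T) = -21 - T
l(-75, 36 - 1*38) - 6183 = (-21 - (36 - 1*38)) - 6183 = (-21 - (36 - 38)) - 6183 = (-21 - 1*(-2)) - 6183 = (-21 + 2) - 6183 = -19 - 6183 = -6202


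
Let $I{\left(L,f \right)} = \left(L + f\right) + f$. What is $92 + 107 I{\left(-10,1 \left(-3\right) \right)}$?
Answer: $-1620$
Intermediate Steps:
$I{\left(L,f \right)} = L + 2 f$
$92 + 107 I{\left(-10,1 \left(-3\right) \right)} = 92 + 107 \left(-10 + 2 \cdot 1 \left(-3\right)\right) = 92 + 107 \left(-10 + 2 \left(-3\right)\right) = 92 + 107 \left(-10 - 6\right) = 92 + 107 \left(-16\right) = 92 - 1712 = -1620$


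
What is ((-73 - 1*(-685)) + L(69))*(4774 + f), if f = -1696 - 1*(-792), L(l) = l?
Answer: 2635470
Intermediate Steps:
f = -904 (f = -1696 + 792 = -904)
((-73 - 1*(-685)) + L(69))*(4774 + f) = ((-73 - 1*(-685)) + 69)*(4774 - 904) = ((-73 + 685) + 69)*3870 = (612 + 69)*3870 = 681*3870 = 2635470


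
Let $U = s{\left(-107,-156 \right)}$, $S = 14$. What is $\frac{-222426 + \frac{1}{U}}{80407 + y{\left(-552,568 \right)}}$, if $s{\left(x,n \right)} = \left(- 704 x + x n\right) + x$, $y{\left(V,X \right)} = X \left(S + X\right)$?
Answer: $- \frac{20443840937}{37774680479} \approx -0.5412$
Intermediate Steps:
$y{\left(V,X \right)} = X \left(14 + X\right)$
$s{\left(x,n \right)} = - 703 x + n x$ ($s{\left(x,n \right)} = \left(- 704 x + n x\right) + x = - 703 x + n x$)
$U = 91913$ ($U = - 107 \left(-703 - 156\right) = \left(-107\right) \left(-859\right) = 91913$)
$\frac{-222426 + \frac{1}{U}}{80407 + y{\left(-552,568 \right)}} = \frac{-222426 + \frac{1}{91913}}{80407 + 568 \left(14 + 568\right)} = \frac{-222426 + \frac{1}{91913}}{80407 + 568 \cdot 582} = - \frac{20443840937}{91913 \left(80407 + 330576\right)} = - \frac{20443840937}{91913 \cdot 410983} = \left(- \frac{20443840937}{91913}\right) \frac{1}{410983} = - \frac{20443840937}{37774680479}$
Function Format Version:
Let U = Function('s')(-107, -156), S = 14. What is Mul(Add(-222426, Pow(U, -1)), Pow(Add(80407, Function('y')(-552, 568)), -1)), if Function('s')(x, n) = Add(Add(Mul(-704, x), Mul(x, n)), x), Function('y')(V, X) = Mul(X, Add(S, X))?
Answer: Rational(-20443840937, 37774680479) ≈ -0.54120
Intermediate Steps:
Function('y')(V, X) = Mul(X, Add(14, X))
Function('s')(x, n) = Add(Mul(-703, x), Mul(n, x)) (Function('s')(x, n) = Add(Add(Mul(-704, x), Mul(n, x)), x) = Add(Mul(-703, x), Mul(n, x)))
U = 91913 (U = Mul(-107, Add(-703, -156)) = Mul(-107, -859) = 91913)
Mul(Add(-222426, Pow(U, -1)), Pow(Add(80407, Function('y')(-552, 568)), -1)) = Mul(Add(-222426, Pow(91913, -1)), Pow(Add(80407, Mul(568, Add(14, 568))), -1)) = Mul(Add(-222426, Rational(1, 91913)), Pow(Add(80407, Mul(568, 582)), -1)) = Mul(Rational(-20443840937, 91913), Pow(Add(80407, 330576), -1)) = Mul(Rational(-20443840937, 91913), Pow(410983, -1)) = Mul(Rational(-20443840937, 91913), Rational(1, 410983)) = Rational(-20443840937, 37774680479)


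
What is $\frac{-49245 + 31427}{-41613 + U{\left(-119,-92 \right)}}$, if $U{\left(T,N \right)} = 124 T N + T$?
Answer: $- \frac{8909}{657910} \approx -0.013541$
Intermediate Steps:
$U{\left(T,N \right)} = T + 124 N T$ ($U{\left(T,N \right)} = 124 N T + T = T + 124 N T$)
$\frac{-49245 + 31427}{-41613 + U{\left(-119,-92 \right)}} = \frac{-49245 + 31427}{-41613 - 119 \left(1 + 124 \left(-92\right)\right)} = - \frac{17818}{-41613 - 119 \left(1 - 11408\right)} = - \frac{17818}{-41613 - -1357433} = - \frac{17818}{-41613 + 1357433} = - \frac{17818}{1315820} = \left(-17818\right) \frac{1}{1315820} = - \frac{8909}{657910}$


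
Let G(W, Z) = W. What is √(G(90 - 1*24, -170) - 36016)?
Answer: 5*I*√1438 ≈ 189.6*I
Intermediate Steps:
√(G(90 - 1*24, -170) - 36016) = √((90 - 1*24) - 36016) = √((90 - 24) - 36016) = √(66 - 36016) = √(-35950) = 5*I*√1438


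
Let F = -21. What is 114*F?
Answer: -2394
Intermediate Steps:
114*F = 114*(-21) = -2394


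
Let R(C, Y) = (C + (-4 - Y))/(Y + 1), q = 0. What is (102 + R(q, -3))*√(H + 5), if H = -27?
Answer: 205*I*√22/2 ≈ 480.77*I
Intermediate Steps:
R(C, Y) = (-4 + C - Y)/(1 + Y)
(102 + R(q, -3))*√(H + 5) = (102 + (-4 + 0 - 1*(-3))/(1 - 3))*√(-27 + 5) = (102 + (-4 + 0 + 3)/(-2))*√(-22) = (102 - ½*(-1))*(I*√22) = (102 + ½)*(I*√22) = 205*(I*√22)/2 = 205*I*√22/2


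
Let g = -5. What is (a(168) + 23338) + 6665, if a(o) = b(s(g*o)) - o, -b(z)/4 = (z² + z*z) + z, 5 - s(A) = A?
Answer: -5685745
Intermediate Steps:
s(A) = 5 - A
b(z) = -8*z² - 4*z (b(z) = -4*((z² + z*z) + z) = -4*((z² + z²) + z) = -4*(2*z² + z) = -4*(z + 2*z²) = -8*z² - 4*z)
a(o) = -o - 4*(5 + 5*o)*(11 + 10*o) (a(o) = -4*(5 - (-5)*o)*(1 + 2*(5 - (-5)*o)) - o = -4*(5 + 5*o)*(1 + 2*(5 + 5*o)) - o = -4*(5 + 5*o)*(1 + (10 + 10*o)) - o = -4*(5 + 5*o)*(11 + 10*o) - o = -o - 4*(5 + 5*o)*(11 + 10*o))
(a(168) + 23338) + 6665 = ((-220 - 421*168 - 200*168²) + 23338) + 6665 = ((-220 - 70728 - 200*28224) + 23338) + 6665 = ((-220 - 70728 - 5644800) + 23338) + 6665 = (-5715748 + 23338) + 6665 = -5692410 + 6665 = -5685745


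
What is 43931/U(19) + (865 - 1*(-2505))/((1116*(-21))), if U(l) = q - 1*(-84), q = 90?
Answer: 42874189/169911 ≈ 252.33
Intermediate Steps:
U(l) = 174 (U(l) = 90 - 1*(-84) = 90 + 84 = 174)
43931/U(19) + (865 - 1*(-2505))/((1116*(-21))) = 43931/174 + (865 - 1*(-2505))/((1116*(-21))) = 43931*(1/174) + (865 + 2505)/(-23436) = 43931/174 + 3370*(-1/23436) = 43931/174 - 1685/11718 = 42874189/169911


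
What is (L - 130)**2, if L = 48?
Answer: 6724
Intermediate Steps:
(L - 130)**2 = (48 - 130)**2 = (-82)**2 = 6724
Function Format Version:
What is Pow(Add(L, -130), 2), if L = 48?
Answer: 6724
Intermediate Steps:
Pow(Add(L, -130), 2) = Pow(Add(48, -130), 2) = Pow(-82, 2) = 6724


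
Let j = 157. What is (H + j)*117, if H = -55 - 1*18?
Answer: 9828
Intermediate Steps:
H = -73 (H = -55 - 18 = -73)
(H + j)*117 = (-73 + 157)*117 = 84*117 = 9828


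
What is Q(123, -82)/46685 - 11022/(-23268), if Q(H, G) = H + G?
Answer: 85919343/181044430 ≈ 0.47458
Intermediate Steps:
Q(H, G) = G + H
Q(123, -82)/46685 - 11022/(-23268) = (-82 + 123)/46685 - 11022/(-23268) = 41*(1/46685) - 11022*(-1/23268) = 41/46685 + 1837/3878 = 85919343/181044430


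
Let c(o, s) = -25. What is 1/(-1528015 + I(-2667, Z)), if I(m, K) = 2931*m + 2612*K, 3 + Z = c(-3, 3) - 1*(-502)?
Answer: -1/8106904 ≈ -1.2335e-7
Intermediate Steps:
Z = 474 (Z = -3 + (-25 - 1*(-502)) = -3 + (-25 + 502) = -3 + 477 = 474)
I(m, K) = 2612*K + 2931*m
1/(-1528015 + I(-2667, Z)) = 1/(-1528015 + (2612*474 + 2931*(-2667))) = 1/(-1528015 + (1238088 - 7816977)) = 1/(-1528015 - 6578889) = 1/(-8106904) = -1/8106904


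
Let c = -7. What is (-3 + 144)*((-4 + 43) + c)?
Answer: 4512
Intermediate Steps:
(-3 + 144)*((-4 + 43) + c) = (-3 + 144)*((-4 + 43) - 7) = 141*(39 - 7) = 141*32 = 4512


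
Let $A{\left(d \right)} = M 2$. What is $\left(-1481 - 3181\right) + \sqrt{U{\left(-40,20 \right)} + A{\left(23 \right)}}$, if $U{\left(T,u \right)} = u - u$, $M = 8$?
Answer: $-4658$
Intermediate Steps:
$U{\left(T,u \right)} = 0$
$A{\left(d \right)} = 16$ ($A{\left(d \right)} = 8 \cdot 2 = 16$)
$\left(-1481 - 3181\right) + \sqrt{U{\left(-40,20 \right)} + A{\left(23 \right)}} = \left(-1481 - 3181\right) + \sqrt{0 + 16} = -4662 + \sqrt{16} = -4662 + 4 = -4658$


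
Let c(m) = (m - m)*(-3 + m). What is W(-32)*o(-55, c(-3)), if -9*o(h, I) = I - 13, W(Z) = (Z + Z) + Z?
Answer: -416/3 ≈ -138.67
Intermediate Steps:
W(Z) = 3*Z (W(Z) = 2*Z + Z = 3*Z)
c(m) = 0 (c(m) = 0*(-3 + m) = 0)
o(h, I) = 13/9 - I/9 (o(h, I) = -(I - 13)/9 = -(-13 + I)/9 = 13/9 - I/9)
W(-32)*o(-55, c(-3)) = (3*(-32))*(13/9 - 1/9*0) = -96*(13/9 + 0) = -96*13/9 = -416/3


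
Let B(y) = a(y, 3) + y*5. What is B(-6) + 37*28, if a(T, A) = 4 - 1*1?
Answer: 1009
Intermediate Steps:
a(T, A) = 3 (a(T, A) = 4 - 1 = 3)
B(y) = 3 + 5*y (B(y) = 3 + y*5 = 3 + 5*y)
B(-6) + 37*28 = (3 + 5*(-6)) + 37*28 = (3 - 30) + 1036 = -27 + 1036 = 1009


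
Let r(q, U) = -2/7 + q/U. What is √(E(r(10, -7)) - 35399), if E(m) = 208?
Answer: I*√35191 ≈ 187.59*I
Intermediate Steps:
r(q, U) = -2/7 + q/U (r(q, U) = -2*⅐ + q/U = -2/7 + q/U)
√(E(r(10, -7)) - 35399) = √(208 - 35399) = √(-35191) = I*√35191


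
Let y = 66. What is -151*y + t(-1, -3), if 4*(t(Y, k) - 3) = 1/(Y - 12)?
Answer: -518077/52 ≈ -9963.0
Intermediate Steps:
t(Y, k) = 3 + 1/(4*(-12 + Y)) (t(Y, k) = 3 + 1/(4*(Y - 12)) = 3 + 1/(4*(-12 + Y)))
-151*y + t(-1, -3) = -151*66 + (-143 + 12*(-1))/(4*(-12 - 1)) = -9966 + (1/4)*(-143 - 12)/(-13) = -9966 + (1/4)*(-1/13)*(-155) = -9966 + 155/52 = -518077/52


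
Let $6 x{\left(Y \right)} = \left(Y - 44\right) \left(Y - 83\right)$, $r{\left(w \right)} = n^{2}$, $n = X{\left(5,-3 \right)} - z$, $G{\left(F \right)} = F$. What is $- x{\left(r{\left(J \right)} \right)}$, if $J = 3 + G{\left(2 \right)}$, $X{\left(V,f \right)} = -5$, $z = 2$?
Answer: $\frac{85}{3} \approx 28.333$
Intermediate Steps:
$n = -7$ ($n = -5 - 2 = -7$)
$J = 5$ ($J = 3 + 2 = 5$)
$r{\left(w \right)} = 49$ ($r{\left(w \right)} = \left(-7\right)^{2} = 49$)
$x{\left(Y \right)} = \frac{\left(-83 + Y\right) \left(-44 + Y\right)}{6}$ ($x{\left(Y \right)} = \frac{\left(Y - 44\right) \left(Y - 83\right)}{6} = \frac{\left(-44 + Y\right) \left(-83 + Y\right)}{6} = \frac{\left(-83 + Y\right) \left(-44 + Y\right)}{6}$)
$- x{\left(r{\left(J \right)} \right)} = - (\frac{1826}{3} - \frac{6223}{6} + \frac{49^{2}}{6}) = - (\frac{1826}{3} - \frac{6223}{6} + \frac{1}{6} \cdot 2401) = - (\frac{1826}{3} - \frac{6223}{6} + \frac{2401}{6}) = \left(-1\right) \left(- \frac{85}{3}\right) = \frac{85}{3}$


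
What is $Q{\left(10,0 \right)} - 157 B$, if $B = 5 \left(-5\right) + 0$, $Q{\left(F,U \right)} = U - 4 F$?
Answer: $3885$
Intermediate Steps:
$B = -25$ ($B = -25 + 0 = -25$)
$Q{\left(10,0 \right)} - 157 B = \left(0 - 40\right) - -3925 = \left(0 - 40\right) + 3925 = -40 + 3925 = 3885$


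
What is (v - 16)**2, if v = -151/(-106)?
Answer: 2387025/11236 ≈ 212.44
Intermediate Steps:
v = 151/106 (v = -151*(-1/106) = 151/106 ≈ 1.4245)
(v - 16)**2 = (151/106 - 16)**2 = (-1545/106)**2 = 2387025/11236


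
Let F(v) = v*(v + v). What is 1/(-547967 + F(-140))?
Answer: -1/508767 ≈ -1.9655e-6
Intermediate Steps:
F(v) = 2*v² (F(v) = v*(2*v) = 2*v²)
1/(-547967 + F(-140)) = 1/(-547967 + 2*(-140)²) = 1/(-547967 + 2*19600) = 1/(-547967 + 39200) = 1/(-508767) = -1/508767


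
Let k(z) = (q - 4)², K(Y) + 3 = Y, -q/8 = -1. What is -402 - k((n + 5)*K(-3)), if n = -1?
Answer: -418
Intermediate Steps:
q = 8 (q = -8*(-1) = 8)
K(Y) = -3 + Y
k(z) = 16 (k(z) = (8 - 4)² = 4² = 16)
-402 - k((n + 5)*K(-3)) = -402 - 1*16 = -402 - 16 = -418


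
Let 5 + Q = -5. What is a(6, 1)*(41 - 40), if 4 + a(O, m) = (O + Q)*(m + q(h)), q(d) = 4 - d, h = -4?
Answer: -40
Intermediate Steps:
Q = -10 (Q = -5 - 5 = -10)
a(O, m) = -4 + (-10 + O)*(8 + m) (a(O, m) = -4 + (O - 10)*(m + (4 - 1*(-4))) = -4 + (-10 + O)*(m + (4 + 4)) = -4 + (-10 + O)*(m + 8) = -4 + (-10 + O)*(8 + m))
a(6, 1)*(41 - 40) = (-84 - 10*1 + 8*6 + 6*1)*(41 - 40) = (-84 - 10 + 48 + 6)*1 = -40*1 = -40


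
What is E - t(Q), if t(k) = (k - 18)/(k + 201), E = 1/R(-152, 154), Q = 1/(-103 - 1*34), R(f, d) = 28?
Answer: 24153/192752 ≈ 0.12531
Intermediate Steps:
Q = -1/137 (Q = 1/(-103 - 34) = 1/(-137) = -1/137 ≈ -0.0072993)
E = 1/28 ≈ 0.035714
t(k) = (-18 + k)/(201 + k)
E - t(Q) = 1/28 - (-18 - 1/137)/(201 - 1/137) = 1/28 - (-2467)/(27536/137*137) = 1/28 - 137*(-2467)/(27536*137) = 1/28 - 1*(-2467/27536) = 1/28 + 2467/27536 = 24153/192752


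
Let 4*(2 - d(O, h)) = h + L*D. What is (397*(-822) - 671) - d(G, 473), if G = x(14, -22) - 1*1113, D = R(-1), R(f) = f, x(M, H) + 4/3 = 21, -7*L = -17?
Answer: -4576451/14 ≈ -3.2689e+5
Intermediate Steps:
L = 17/7 (L = -⅐*(-17) = 17/7 ≈ 2.4286)
x(M, H) = 59/3 (x(M, H) = -4/3 + 21 = 59/3)
D = -1
G = -3280/3 (G = 59/3 - 1*1113 = 59/3 - 1113 = -3280/3 ≈ -1093.3)
d(O, h) = 73/28 - h/4 (d(O, h) = 2 - (h + (17/7)*(-1))/4 = 2 - (h - 17/7)/4 = 2 - (-17/7 + h)/4 = 2 + (17/28 - h/4) = 73/28 - h/4)
(397*(-822) - 671) - d(G, 473) = (397*(-822) - 671) - (73/28 - ¼*473) = (-326334 - 671) - (73/28 - 473/4) = -327005 - 1*(-1619/14) = -327005 + 1619/14 = -4576451/14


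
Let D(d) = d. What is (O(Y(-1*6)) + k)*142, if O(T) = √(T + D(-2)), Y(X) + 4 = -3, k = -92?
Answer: -13064 + 426*I ≈ -13064.0 + 426.0*I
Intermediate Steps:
Y(X) = -7 (Y(X) = -4 - 3 = -7)
O(T) = √(-2 + T) (O(T) = √(T - 2) = √(-2 + T))
(O(Y(-1*6)) + k)*142 = (√(-2 - 7) - 92)*142 = (√(-9) - 92)*142 = (3*I - 92)*142 = (-92 + 3*I)*142 = -13064 + 426*I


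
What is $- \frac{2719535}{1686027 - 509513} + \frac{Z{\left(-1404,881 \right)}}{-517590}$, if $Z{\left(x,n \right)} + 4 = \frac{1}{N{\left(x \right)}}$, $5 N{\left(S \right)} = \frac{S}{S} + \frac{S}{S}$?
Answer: $- \frac{469200785293}{202983960420} \approx -2.3115$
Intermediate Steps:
$N{\left(S \right)} = \frac{2}{5}$ ($N{\left(S \right)} = \frac{\frac{S}{S} + \frac{S}{S}}{5} = \frac{1 + 1}{5} = \frac{1}{5} \cdot 2 = \frac{2}{5}$)
$Z{\left(x,n \right)} = - \frac{3}{2}$ ($Z{\left(x,n \right)} = -4 + \frac{1}{\frac{2}{5}} = -4 + \frac{5}{2} = - \frac{3}{2}$)
$- \frac{2719535}{1686027 - 509513} + \frac{Z{\left(-1404,881 \right)}}{-517590} = - \frac{2719535}{1686027 - 509513} - \frac{3}{2 \left(-517590\right)} = - \frac{2719535}{1686027 - 509513} - - \frac{1}{345060} = - \frac{2719535}{1176514} + \frac{1}{345060} = - \frac{469200785293}{202983960420}$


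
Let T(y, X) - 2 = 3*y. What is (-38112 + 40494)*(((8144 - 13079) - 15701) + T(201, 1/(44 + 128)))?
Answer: -47713842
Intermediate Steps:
T(y, X) = 2 + 3*y
(-38112 + 40494)*(((8144 - 13079) - 15701) + T(201, 1/(44 + 128))) = (-38112 + 40494)*(((8144 - 13079) - 15701) + (2 + 3*201)) = 2382*((-4935 - 15701) + (2 + 603)) = 2382*(-20636 + 605) = 2382*(-20031) = -47713842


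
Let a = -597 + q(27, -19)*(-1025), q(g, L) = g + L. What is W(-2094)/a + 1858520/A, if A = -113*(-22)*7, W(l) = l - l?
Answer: 929260/8701 ≈ 106.80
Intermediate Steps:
W(l) = 0
q(g, L) = L + g
A = 17402 (A = 2486*7 = 17402)
a = -8797 (a = -597 + (-19 + 27)*(-1025) = -597 + 8*(-1025) = -597 - 8200 = -8797)
W(-2094)/a + 1858520/A = 0/(-8797) + 1858520/17402 = 0*(-1/8797) + 1858520*(1/17402) = 0 + 929260/8701 = 929260/8701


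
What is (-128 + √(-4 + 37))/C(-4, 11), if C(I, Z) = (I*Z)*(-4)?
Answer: -8/11 + √33/176 ≈ -0.69463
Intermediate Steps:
C(I, Z) = -4*I*Z
(-128 + √(-4 + 37))/C(-4, 11) = (-128 + √(-4 + 37))/((-4*(-4)*11)) = (-128 + √33)/176 = (-128 + √33)*(1/176) = -8/11 + √33/176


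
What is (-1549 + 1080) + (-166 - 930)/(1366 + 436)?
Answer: -423117/901 ≈ -469.61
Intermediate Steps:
(-1549 + 1080) + (-166 - 930)/(1366 + 436) = -469 - 1096/1802 = -469 - 1096*1/1802 = -469 - 548/901 = -423117/901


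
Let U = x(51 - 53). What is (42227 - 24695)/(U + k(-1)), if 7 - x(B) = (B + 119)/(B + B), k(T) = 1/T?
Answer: 23376/47 ≈ 497.36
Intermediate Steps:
x(B) = 7 - (119 + B)/(2*B) (x(B) = 7 - (B + 119)/(B + B) = 7 - (119 + B)/(2*B))
U = 145/4 (U = (-119 + 13*(51 - 53))/(2*(51 - 53)) = (½)*(-119 + 13*(-2))/(-2) = (½)*(-½)*(-119 - 26) = (½)*(-½)*(-145) = 145/4 ≈ 36.250)
(42227 - 24695)/(U + k(-1)) = (42227 - 24695)/(145/4 + 1/(-1)) = 17532/(145/4 - 1) = 17532/(141/4) = 17532*(4/141) = 23376/47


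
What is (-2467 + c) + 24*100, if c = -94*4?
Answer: -443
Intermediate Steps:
c = -376
(-2467 + c) + 24*100 = (-2467 - 376) + 24*100 = -2843 + 2400 = -443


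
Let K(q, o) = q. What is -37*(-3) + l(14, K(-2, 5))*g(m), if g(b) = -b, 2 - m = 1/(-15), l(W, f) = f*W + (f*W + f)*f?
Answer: 673/15 ≈ 44.867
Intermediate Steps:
l(W, f) = W*f + f*(f + W*f) (l(W, f) = W*f + (W*f + f)*f = W*f + (f + W*f)*f = W*f + f*(f + W*f))
m = 31/15 (m = 2 - 1/(-15) = 2 - 1*(-1/15) = 2 + 1/15 = 31/15 ≈ 2.0667)
-37*(-3) + l(14, K(-2, 5))*g(m) = -37*(-3) + (-2*(14 - 2 + 14*(-2)))*(-1*31/15) = 111 - 2*(14 - 2 - 28)*(-31/15) = 111 - 2*(-16)*(-31/15) = 111 + 32*(-31/15) = 111 - 992/15 = 673/15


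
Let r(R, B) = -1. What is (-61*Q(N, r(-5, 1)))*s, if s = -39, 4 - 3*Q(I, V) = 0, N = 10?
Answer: 3172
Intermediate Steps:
Q(I, V) = 4/3 (Q(I, V) = 4/3 - ⅓*0 = 4/3 + 0 = 4/3)
(-61*Q(N, r(-5, 1)))*s = -61*4/3*(-39) = -244/3*(-39) = 3172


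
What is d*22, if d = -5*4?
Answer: -440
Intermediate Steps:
d = -20
d*22 = -20*22 = -440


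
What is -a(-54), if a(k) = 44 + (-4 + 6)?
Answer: -46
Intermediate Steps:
a(k) = 46 (a(k) = 44 + 2 = 46)
-a(-54) = -1*46 = -46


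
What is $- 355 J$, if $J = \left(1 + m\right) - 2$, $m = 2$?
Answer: $-355$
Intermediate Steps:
$J = 1$ ($J = \left(1 + 2\right) - 2 = 3 - 2 = 1$)
$- 355 J = \left(-355\right) 1 = -355$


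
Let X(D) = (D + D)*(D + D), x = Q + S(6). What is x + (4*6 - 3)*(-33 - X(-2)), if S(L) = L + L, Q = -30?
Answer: -1047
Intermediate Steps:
S(L) = 2*L
x = -18 (x = -30 + 2*6 = -30 + 12 = -18)
X(D) = 4*D² (X(D) = (2*D)*(2*D) = 4*D²)
x + (4*6 - 3)*(-33 - X(-2)) = -18 + (4*6 - 3)*(-33 - 4*(-2)²) = -18 + (24 - 3)*(-33 - 4*4) = -18 + 21*(-33 - 1*16) = -18 + 21*(-33 - 16) = -18 + 21*(-49) = -18 - 1029 = -1047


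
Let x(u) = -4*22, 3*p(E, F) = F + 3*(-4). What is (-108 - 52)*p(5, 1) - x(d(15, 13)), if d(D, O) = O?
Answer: 2024/3 ≈ 674.67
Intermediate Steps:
p(E, F) = -4 + F/3 (p(E, F) = (F + 3*(-4))/3 = (F - 12)/3 = (-12 + F)/3 = -4 + F/3)
x(u) = -88
(-108 - 52)*p(5, 1) - x(d(15, 13)) = (-108 - 52)*(-4 + (⅓)*1) - 1*(-88) = -160*(-4 + ⅓) + 88 = -160*(-11/3) + 88 = 1760/3 + 88 = 2024/3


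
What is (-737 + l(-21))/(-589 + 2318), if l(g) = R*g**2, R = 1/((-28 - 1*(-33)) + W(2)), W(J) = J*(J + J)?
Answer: -9140/22477 ≈ -0.40664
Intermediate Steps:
W(J) = 2*J**2 (W(J) = J*(2*J) = 2*J**2)
R = 1/13 (R = 1/((-28 - 1*(-33)) + 2*2**2) = 1/((-28 + 33) + 2*4) = 1/(5 + 8) = 1/13 ≈ 0.076923)
l(g) = g**2/13
(-737 + l(-21))/(-589 + 2318) = (-737 + (1/13)*(-21)**2)/(-589 + 2318) = (-737 + (1/13)*441)/1729 = (-737 + 441/13)*(1/1729) = -9140/13*1/1729 = -9140/22477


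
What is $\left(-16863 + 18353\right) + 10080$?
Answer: $11570$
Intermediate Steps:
$\left(-16863 + 18353\right) + 10080 = 1490 + 10080 = 11570$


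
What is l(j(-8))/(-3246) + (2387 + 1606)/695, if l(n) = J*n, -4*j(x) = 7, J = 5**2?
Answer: 51966737/9023880 ≈ 5.7588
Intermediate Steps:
J = 25
j(x) = -7/4 (j(x) = -1/4*7 = -7/4)
l(n) = 25*n
l(j(-8))/(-3246) + (2387 + 1606)/695 = (25*(-7/4))/(-3246) + (2387 + 1606)/695 = -175/4*(-1/3246) + 3993*(1/695) = 175/12984 + 3993/695 = 51966737/9023880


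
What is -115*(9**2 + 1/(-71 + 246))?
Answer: -326048/35 ≈ -9315.7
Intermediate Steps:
-115*(9**2 + 1/(-71 + 246)) = -115*(81 + 1/175) = -115*14176/175 = -326048/35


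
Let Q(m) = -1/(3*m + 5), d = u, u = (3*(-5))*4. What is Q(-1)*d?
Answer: 30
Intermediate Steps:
u = -60 (u = -15*4 = -60)
d = -60
Q(m) = -1/(5 + 3*m)
Q(-1)*d = -1/(5 + 3*(-1))*(-60) = -1/(5 - 3)*(-60) = -1/2*(-60) = -1*½*(-60) = -½*(-60) = 30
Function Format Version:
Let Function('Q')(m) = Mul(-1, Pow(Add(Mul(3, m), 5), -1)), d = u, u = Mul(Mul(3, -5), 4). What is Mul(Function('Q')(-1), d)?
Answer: 30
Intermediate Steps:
u = -60 (u = Mul(-15, 4) = -60)
d = -60
Function('Q')(m) = Mul(-1, Pow(Add(5, Mul(3, m)), -1))
Mul(Function('Q')(-1), d) = Mul(Mul(-1, Pow(Add(5, Mul(3, -1)), -1)), -60) = Mul(Mul(-1, Pow(Add(5, -3), -1)), -60) = Mul(Mul(-1, Pow(2, -1)), -60) = Mul(Mul(-1, Rational(1, 2)), -60) = Mul(Rational(-1, 2), -60) = 30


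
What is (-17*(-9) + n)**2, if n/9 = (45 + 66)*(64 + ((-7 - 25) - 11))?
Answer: 446561424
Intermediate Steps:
n = 20979 (n = 9*((45 + 66)*(64 + ((-7 - 25) - 11))) = 9*(111*(64 + (-32 - 11))) = 9*(111*(64 - 43)) = 9*(111*21) = 9*2331 = 20979)
(-17*(-9) + n)**2 = (-17*(-9) + 20979)**2 = (153 + 20979)**2 = 21132**2 = 446561424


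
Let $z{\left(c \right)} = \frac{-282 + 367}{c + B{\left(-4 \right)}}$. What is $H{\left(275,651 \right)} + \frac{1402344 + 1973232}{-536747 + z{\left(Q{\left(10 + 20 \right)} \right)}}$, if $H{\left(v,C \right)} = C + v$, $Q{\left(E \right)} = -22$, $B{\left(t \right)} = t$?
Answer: $\frac{12835034506}{13955507} \approx 919.71$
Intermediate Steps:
$z{\left(c \right)} = \frac{85}{-4 + c}$ ($z{\left(c \right)} = \frac{-282 + 367}{c - 4} = \frac{85}{-4 + c}$)
$H{\left(275,651 \right)} + \frac{1402344 + 1973232}{-536747 + z{\left(Q{\left(10 + 20 \right)} \right)}} = \left(651 + 275\right) + \frac{1402344 + 1973232}{-536747 + \frac{85}{-4 - 22}} = 926 + \frac{3375576}{-536747 + \frac{85}{-26}} = 926 + \frac{3375576}{-536747 + 85 \left(- \frac{1}{26}\right)} = 926 + \frac{3375576}{-536747 - \frac{85}{26}} = 926 + \frac{3375576}{- \frac{13955507}{26}} = 926 + 3375576 \left(- \frac{26}{13955507}\right) = 926 - \frac{87764976}{13955507} = \frac{12835034506}{13955507}$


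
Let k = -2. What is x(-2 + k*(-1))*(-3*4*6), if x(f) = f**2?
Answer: 0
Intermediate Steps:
x(-2 + k*(-1))*(-3*4*6) = (-2 - 2*(-1))**2*(-3*4*6) = (-2 + 2)**2*(-12*6) = 0**2*(-72) = 0*(-72) = 0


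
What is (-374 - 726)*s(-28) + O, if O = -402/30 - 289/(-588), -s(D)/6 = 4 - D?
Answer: 620890049/2940 ≈ 2.1119e+5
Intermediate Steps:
s(D) = -24 + 6*D (s(D) = -6*(4 - D) = -24 + 6*D)
O = -37951/2940 (O = -402*1/30 - 289*(-1/588) = -67/5 + 289/588 = -37951/2940 ≈ -12.909)
(-374 - 726)*s(-28) + O = (-374 - 726)*(-24 + 6*(-28)) - 37951/2940 = -1100*(-24 - 168) - 37951/2940 = -1100*(-192) - 37951/2940 = 211200 - 37951/2940 = 620890049/2940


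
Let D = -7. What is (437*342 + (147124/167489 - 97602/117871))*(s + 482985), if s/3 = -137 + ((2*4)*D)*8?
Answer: 1419886534500908877960/19742095919 ≈ 7.1922e+10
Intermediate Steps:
s = -1755 (s = 3*(-137 + ((2*4)*(-7))*8) = 3*(-137 + (8*(-7))*8) = 3*(-137 - 56*8) = 3*(-137 - 448) = 3*(-585) = -1755)
(437*342 + (147124/167489 - 97602/117871))*(s + 482985) = (437*342 + (147124/167489 - 97602/117871))*(-1755 + 482985) = (149454 + (147124*(1/167489) - 97602*1/117871))*481230 = (149454 + (147124/167489 - 97602/117871))*481230 = (149454 + 994391626/19742095919)*481230 = (2950536197869852/19742095919)*481230 = 1419886534500908877960/19742095919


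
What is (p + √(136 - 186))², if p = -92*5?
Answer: 211550 - 4600*I*√2 ≈ 2.1155e+5 - 6505.4*I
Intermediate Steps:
p = -460
(p + √(136 - 186))² = (-460 + √(136 - 186))² = (-460 + √(-50))² = (-460 + 5*I*√2)²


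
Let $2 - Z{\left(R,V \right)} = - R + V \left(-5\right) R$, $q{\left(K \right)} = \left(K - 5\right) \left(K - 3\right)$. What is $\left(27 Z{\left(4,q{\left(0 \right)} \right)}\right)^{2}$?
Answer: $68260644$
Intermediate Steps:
$q{\left(K \right)} = \left(-5 + K\right) \left(-3 + K\right)$
$Z{\left(R,V \right)} = 2 + R + 5 R V$ ($Z{\left(R,V \right)} = 2 - \left(- R + V \left(-5\right) R\right) = 2 - \left(- R + - 5 V R\right) = 2 - \left(- R - 5 R V\right) = 2 + \left(R + 5 R V\right) = 2 + R + 5 R V$)
$\left(27 Z{\left(4,q{\left(0 \right)} \right)}\right)^{2} = \left(27 \left(2 + 4 + 5 \cdot 4 \left(15 + 0^{2} - 0\right)\right)\right)^{2} = \left(27 \left(2 + 4 + 5 \cdot 4 \left(15 + 0 + 0\right)\right)\right)^{2} = \left(27 \left(2 + 4 + 5 \cdot 4 \cdot 15\right)\right)^{2} = \left(27 \left(2 + 4 + 300\right)\right)^{2} = \left(27 \cdot 306\right)^{2} = 8262^{2} = 68260644$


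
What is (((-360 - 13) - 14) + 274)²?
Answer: 12769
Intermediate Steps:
(((-360 - 13) - 14) + 274)² = ((-373 - 14) + 274)² = (-387 + 274)² = (-113)² = 12769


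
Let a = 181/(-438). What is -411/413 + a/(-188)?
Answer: -33768631/34008072 ≈ -0.99296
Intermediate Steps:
a = -181/438 (a = 181*(-1/438) = -181/438 ≈ -0.41324)
-411/413 + a/(-188) = -411/413 - 181/438/(-188) = -411*1/413 - 181/438*(-1/188) = -411/413 + 181/82344 = -33768631/34008072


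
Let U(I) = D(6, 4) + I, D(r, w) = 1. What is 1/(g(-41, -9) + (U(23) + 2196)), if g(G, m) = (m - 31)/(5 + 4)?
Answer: 9/19940 ≈ 0.00045135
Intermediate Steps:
g(G, m) = -31/9 + m/9 (g(G, m) = (-31 + m)/9 = (-31 + m)*(⅑) = -31/9 + m/9)
U(I) = 1 + I
1/(g(-41, -9) + (U(23) + 2196)) = 1/((-31/9 + (⅑)*(-9)) + ((1 + 23) + 2196)) = 1/((-31/9 - 1) + (24 + 2196)) = 1/(-40/9 + 2220) = 1/(19940/9) = 9/19940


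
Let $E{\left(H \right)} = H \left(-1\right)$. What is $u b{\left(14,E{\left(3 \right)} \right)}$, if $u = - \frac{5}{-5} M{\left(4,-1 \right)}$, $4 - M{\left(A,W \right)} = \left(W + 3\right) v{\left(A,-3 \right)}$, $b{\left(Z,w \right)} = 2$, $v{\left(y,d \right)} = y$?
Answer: $-8$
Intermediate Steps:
$E{\left(H \right)} = - H$
$M{\left(A,W \right)} = 4 - A \left(3 + W\right)$ ($M{\left(A,W \right)} = 4 - \left(W + 3\right) A = 4 - \left(3 + W\right) A = 4 - A \left(3 + W\right)$)
$u = -4$ ($u = - \frac{5}{-5} \left(4 - 12 - 4 \left(-1\right)\right) = \left(-5\right) \left(- \frac{1}{5}\right) \left(4 - 12 + 4\right) = 1 \left(-4\right) = -4$)
$u b{\left(14,E{\left(3 \right)} \right)} = \left(-4\right) 2 = -8$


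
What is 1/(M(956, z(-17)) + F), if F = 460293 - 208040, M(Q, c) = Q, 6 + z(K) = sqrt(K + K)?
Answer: 1/253209 ≈ 3.9493e-6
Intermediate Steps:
z(K) = -6 + sqrt(2)*sqrt(K) (z(K) = -6 + sqrt(K + K) = -6 + sqrt(2*K) = -6 + sqrt(2)*sqrt(K))
F = 252253
1/(M(956, z(-17)) + F) = 1/(956 + 252253) = 1/253209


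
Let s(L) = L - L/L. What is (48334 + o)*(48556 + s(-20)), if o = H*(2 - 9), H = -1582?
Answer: 2883367280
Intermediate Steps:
s(L) = -1 + L (s(L) = L - 1*1 = L - 1 = -1 + L)
o = 11074 (o = -1582*(2 - 9) = -1582*(-7) = 11074)
(48334 + o)*(48556 + s(-20)) = (48334 + 11074)*(48556 + (-1 - 20)) = 59408*(48556 - 21) = 59408*48535 = 2883367280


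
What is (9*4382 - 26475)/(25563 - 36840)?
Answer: -4321/3759 ≈ -1.1495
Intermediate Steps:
(9*4382 - 26475)/(25563 - 36840) = (39438 - 26475)/(-11277) = 12963*(-1/11277) = -4321/3759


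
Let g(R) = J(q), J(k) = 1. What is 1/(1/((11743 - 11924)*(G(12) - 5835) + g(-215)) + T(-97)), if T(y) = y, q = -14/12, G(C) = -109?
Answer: -1075865/104358904 ≈ -0.010309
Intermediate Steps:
q = -7/6 (q = -14*1/12 = -7/6 ≈ -1.1667)
g(R) = 1
1/(1/((11743 - 11924)*(G(12) - 5835) + g(-215)) + T(-97)) = 1/(1/((11743 - 11924)*(-109 - 5835) + 1) - 97) = 1/(1/(-181*(-5944) + 1) - 97) = 1/(1/(1075864 + 1) - 97) = 1/(1/1075865 - 97) = 1/(-104358904/1075865) = -1075865/104358904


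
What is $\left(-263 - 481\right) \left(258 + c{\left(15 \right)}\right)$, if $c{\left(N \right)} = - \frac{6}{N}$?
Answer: $- \frac{958272}{5} \approx -1.9165 \cdot 10^{5}$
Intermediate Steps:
$\left(-263 - 481\right) \left(258 + c{\left(15 \right)}\right) = \left(-263 - 481\right) \left(258 - \frac{6}{15}\right) = - 744 \left(258 - \frac{2}{5}\right) = \left(-744\right) \frac{1288}{5} = - \frac{958272}{5}$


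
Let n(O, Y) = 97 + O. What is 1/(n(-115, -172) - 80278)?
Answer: -1/80296 ≈ -1.2454e-5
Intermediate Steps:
1/(n(-115, -172) - 80278) = 1/((97 - 115) - 80278) = 1/(-18 - 80278) = 1/(-80296) = -1/80296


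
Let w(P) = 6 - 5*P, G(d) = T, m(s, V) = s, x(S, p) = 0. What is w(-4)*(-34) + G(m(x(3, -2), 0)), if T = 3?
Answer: -881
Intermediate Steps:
G(d) = 3
w(-4)*(-34) + G(m(x(3, -2), 0)) = (6 - 5*(-4))*(-34) + 3 = (6 + 20)*(-34) + 3 = 26*(-34) + 3 = -884 + 3 = -881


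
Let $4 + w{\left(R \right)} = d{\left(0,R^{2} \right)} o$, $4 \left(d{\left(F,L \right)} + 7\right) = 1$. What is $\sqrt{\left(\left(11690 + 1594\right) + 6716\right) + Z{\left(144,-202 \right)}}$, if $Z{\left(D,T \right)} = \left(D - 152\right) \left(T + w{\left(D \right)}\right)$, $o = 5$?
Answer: $\sqrt{21918} \approx 148.05$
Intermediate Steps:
$d{\left(F,L \right)} = - \frac{27}{4}$ ($d{\left(F,L \right)} = -7 + \frac{1}{4} \cdot 1 = -7 + \frac{1}{4} = - \frac{27}{4}$)
$w{\left(R \right)} = - \frac{151}{4}$ ($w{\left(R \right)} = -4 - \frac{135}{4} = - \frac{151}{4}$)
$Z{\left(D,T \right)} = \left(-152 + D\right) \left(- \frac{151}{4} + T\right)$ ($Z{\left(D,T \right)} = \left(D - 152\right) \left(T - \frac{151}{4}\right) = \left(-152 + D\right) \left(- \frac{151}{4} + T\right)$)
$\sqrt{\left(\left(11690 + 1594\right) + 6716\right) + Z{\left(144,-202 \right)}} = \sqrt{\left(\left(11690 + 1594\right) + 6716\right) + \left(5738 - -30704 - 5436 + 144 \left(-202\right)\right)} = \sqrt{\left(13284 + 6716\right) + \left(5738 + 30704 - 5436 - 29088\right)} = \sqrt{20000 + 1918} = \sqrt{21918}$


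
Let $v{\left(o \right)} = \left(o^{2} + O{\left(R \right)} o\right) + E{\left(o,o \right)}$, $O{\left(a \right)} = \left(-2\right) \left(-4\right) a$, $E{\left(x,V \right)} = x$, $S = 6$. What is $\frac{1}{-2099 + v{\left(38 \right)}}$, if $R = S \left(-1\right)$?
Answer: $- \frac{1}{2441} \approx -0.00040967$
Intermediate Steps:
$R = -6$ ($R = 6 \left(-1\right) = -6$)
$O{\left(a \right)} = 8 a$
$v{\left(o \right)} = o^{2} - 47 o$ ($v{\left(o \right)} = \left(o^{2} + 8 \left(-6\right) o\right) + o = \left(o^{2} - 48 o\right) + o = o^{2} - 47 o$)
$\frac{1}{-2099 + v{\left(38 \right)}} = \frac{1}{-2099 + 38 \left(-47 + 38\right)} = \frac{1}{-2099 + 38 \left(-9\right)} = \frac{1}{-2099 - 342} = \frac{1}{-2441} = - \frac{1}{2441}$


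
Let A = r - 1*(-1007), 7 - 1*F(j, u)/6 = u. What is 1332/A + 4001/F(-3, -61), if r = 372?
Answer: 6060835/562632 ≈ 10.772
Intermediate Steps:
F(j, u) = 42 - 6*u
A = 1379 (A = 372 - 1*(-1007) = 372 + 1007 = 1379)
1332/A + 4001/F(-3, -61) = 1332/1379 + 4001/(42 - 6*(-61)) = 1332*(1/1379) + 4001/(42 + 366) = 1332/1379 + 4001/408 = 6060835/562632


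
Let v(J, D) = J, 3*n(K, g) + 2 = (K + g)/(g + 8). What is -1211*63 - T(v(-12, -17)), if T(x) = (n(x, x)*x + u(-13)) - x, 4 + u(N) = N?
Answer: -76272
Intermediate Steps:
u(N) = -4 + N
n(K, g) = -⅔ + (K + g)/(3*(8 + g)) (n(K, g) = -⅔ + ((K + g)/(g + 8))/3 = -⅔ + ((K + g)/(8 + g))/3 = -⅔ + (K + g)/(3*(8 + g)))
T(x) = -17 - x - 16*x/(3*(8 + x)) (T(x) = (((-16 + x - x)/(3*(8 + x)))*x + (-4 - 13)) - x = (((⅓)*(-16)/(8 + x))*x - 17) - x = ((-16/(3*(8 + x)))*x - 17) - x = (-16*x/(3*(8 + x)) - 17) - x = (-17 - 16*x/(3*(8 + x))) - x = -17 - x - 16*x/(3*(8 + x)))
-1211*63 - T(v(-12, -17)) = -1211*63 - (-136 - 1*(-12)² - 91/3*(-12))/(8 - 12) = -76293 - (-136 - 1*144 + 364)/(-4) = -76293 - (-1)*(-136 - 144 + 364)/4 = -76293 - (-1)*84/4 = -76293 - 1*(-21) = -76293 + 21 = -76272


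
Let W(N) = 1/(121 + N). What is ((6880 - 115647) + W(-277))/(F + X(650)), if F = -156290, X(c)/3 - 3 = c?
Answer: 16967653/24075636 ≈ 0.70476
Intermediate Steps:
X(c) = 9 + 3*c
((6880 - 115647) + W(-277))/(F + X(650)) = ((6880 - 115647) + 1/(121 - 277))/(-156290 + (9 + 3*650)) = (-108767 + 1/(-156))/(-156290 + (9 + 1950)) = (-108767 - 1/156)/(-156290 + 1959) = -16967653/156/(-154331) = -16967653/156*(-1/154331) = 16967653/24075636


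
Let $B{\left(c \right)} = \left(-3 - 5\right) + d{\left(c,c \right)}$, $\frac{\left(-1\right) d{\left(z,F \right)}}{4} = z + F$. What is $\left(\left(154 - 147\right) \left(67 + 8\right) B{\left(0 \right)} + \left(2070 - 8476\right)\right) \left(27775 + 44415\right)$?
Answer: $-765647140$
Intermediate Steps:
$d{\left(z,F \right)} = - 4 F - 4 z$ ($d{\left(z,F \right)} = - 4 \left(z + F\right) = - 4 \left(F + z\right) = - 4 F - 4 z$)
$B{\left(c \right)} = -8 - 8 c$ ($B{\left(c \right)} = \left(-3 - 5\right) - 8 c = -8 - 8 c$)
$\left(\left(154 - 147\right) \left(67 + 8\right) B{\left(0 \right)} + \left(2070 - 8476\right)\right) \left(27775 + 44415\right) = \left(\left(154 - 147\right) \left(67 + 8\right) \left(-8 - 0\right) + \left(2070 - 8476\right)\right) \left(27775 + 44415\right) = \left(7 \cdot 75 \left(-8 + 0\right) - 6406\right) 72190 = \left(525 \left(-8\right) - 6406\right) 72190 = \left(-4200 - 6406\right) 72190 = \left(-10606\right) 72190 = -765647140$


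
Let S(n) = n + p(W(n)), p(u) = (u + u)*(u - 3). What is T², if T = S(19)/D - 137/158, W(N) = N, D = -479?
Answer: 27122466721/5727765124 ≈ 4.7353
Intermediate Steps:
p(u) = 2*u*(-3 + u) (p(u) = (2*u)*(-3 + u) = 2*u*(-3 + u))
S(n) = n + 2*n*(-3 + n)
T = -164689/75682 (T = (19*(-5 + 2*19))/(-479) - 137/158 = (19*(-5 + 38))*(-1/479) - 137*1/158 = (19*33)*(-1/479) - 137/158 = 627*(-1/479) - 137/158 = -627/479 - 137/158 = -164689/75682 ≈ -2.1761)
T² = (-164689/75682)² = 27122466721/5727765124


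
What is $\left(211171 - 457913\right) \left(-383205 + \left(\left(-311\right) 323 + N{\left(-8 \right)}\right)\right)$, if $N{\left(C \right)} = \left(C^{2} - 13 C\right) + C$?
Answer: $119299263516$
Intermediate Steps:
$N{\left(C \right)} = C^{2} - 12 C$
$\left(211171 - 457913\right) \left(-383205 + \left(\left(-311\right) 323 + N{\left(-8 \right)}\right)\right) = \left(211171 - 457913\right) \left(-383205 - \left(100453 + 8 \left(-12 - 8\right)\right)\right) = - 246742 \left(-383205 - 100293\right) = \left(-246742\right) \left(-483498\right) = 119299263516$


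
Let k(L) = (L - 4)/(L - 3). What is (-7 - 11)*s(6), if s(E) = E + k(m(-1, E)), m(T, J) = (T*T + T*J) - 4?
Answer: -255/2 ≈ -127.50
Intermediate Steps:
m(T, J) = -4 + T² + J*T (m(T, J) = (T² + J*T) - 4 = -4 + T² + J*T)
k(L) = (-4 + L)/(-3 + L)
s(E) = E + (-7 - E)/(-6 - E) (s(E) = E + (-4 + (-4 + (-1)² + E*(-1)))/(-3 + (-4 + (-1)² + E*(-1))) = E + (-4 + (-4 + 1 - E))/(-3 + (-4 + 1 - E)) = E + (-4 + (-3 - E))/(-3 + (-3 - E)) = E + (-7 - E)/(-6 - E))
(-7 - 11)*s(6) = (-7 - 11)*((7 + 6² + 7*6)/(6 + 6)) = -18*(7 + 36 + 42)/12 = -3*85/2 = -18*85/12 = -255/2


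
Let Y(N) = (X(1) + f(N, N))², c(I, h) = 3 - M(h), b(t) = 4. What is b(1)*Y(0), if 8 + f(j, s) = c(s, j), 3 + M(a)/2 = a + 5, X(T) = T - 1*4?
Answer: 576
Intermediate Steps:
X(T) = -4 + T (X(T) = T - 4 = -4 + T)
M(a) = 4 + 2*a (M(a) = -6 + 2*(a + 5) = -6 + 2*(5 + a) = -6 + (10 + 2*a) = 4 + 2*a)
c(I, h) = -1 - 2*h (c(I, h) = 3 - (4 + 2*h) = 3 + (-4 - 2*h) = -1 - 2*h)
f(j, s) = -9 - 2*j (f(j, s) = -8 + (-1 - 2*j) = -9 - 2*j)
Y(N) = (-12 - 2*N)² (Y(N) = ((-4 + 1) + (-9 - 2*N))² = (-3 + (-9 - 2*N))² = (-12 - 2*N)²)
b(1)*Y(0) = 4*(4*(6 + 0)²) = 4*(4*6²) = 4*(4*36) = 4*144 = 576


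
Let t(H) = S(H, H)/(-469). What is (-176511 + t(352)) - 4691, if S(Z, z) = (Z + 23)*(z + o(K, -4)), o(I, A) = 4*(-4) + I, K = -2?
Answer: -85108988/469 ≈ -1.8147e+5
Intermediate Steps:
o(I, A) = -16 + I
S(Z, z) = (-18 + z)*(23 + Z) (S(Z, z) = (Z + 23)*(z + (-16 - 2)) = (23 + Z)*(z - 18) = (23 + Z)*(-18 + z) = (-18 + z)*(23 + Z))
t(H) = 414/469 - 5*H/469 - H²/469 (t(H) = (-414 - 18*H + 23*H + H*H)/(-469) = (-414 - 18*H + 23*H + H²)*(-1/469) = (-414 + H² + 5*H)*(-1/469) = 414/469 - 5*H/469 - H²/469)
(-176511 + t(352)) - 4691 = (-176511 + (414/469 - 5/469*352 - 1/469*352²)) - 4691 = (-176511 + (414/469 - 1760/469 - 1/469*123904)) - 4691 = (-176511 + (414/469 - 1760/469 - 123904/469)) - 4691 = (-176511 - 125250/469) - 4691 = -82908909/469 - 4691 = -85108988/469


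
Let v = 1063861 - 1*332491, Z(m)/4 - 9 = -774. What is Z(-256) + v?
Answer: 728310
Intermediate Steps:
Z(m) = -3060 (Z(m) = 36 + 4*(-774) = 36 - 3096 = -3060)
v = 731370 (v = 1063861 - 332491 = 731370)
Z(-256) + v = -3060 + 731370 = 728310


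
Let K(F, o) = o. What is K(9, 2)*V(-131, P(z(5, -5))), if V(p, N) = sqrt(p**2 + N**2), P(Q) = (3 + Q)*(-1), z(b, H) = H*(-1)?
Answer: 10*sqrt(689) ≈ 262.49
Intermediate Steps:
z(b, H) = -H
P(Q) = -3 - Q
V(p, N) = sqrt(N**2 + p**2)
K(9, 2)*V(-131, P(z(5, -5))) = 2*sqrt((-3 - (-1)*(-5))**2 + (-131)**2) = 2*sqrt((-3 - 1*5)**2 + 17161) = 2*sqrt((-3 - 5)**2 + 17161) = 2*sqrt((-8)**2 + 17161) = 2*sqrt(64 + 17161) = 2*sqrt(17225) = 2*(5*sqrt(689)) = 10*sqrt(689)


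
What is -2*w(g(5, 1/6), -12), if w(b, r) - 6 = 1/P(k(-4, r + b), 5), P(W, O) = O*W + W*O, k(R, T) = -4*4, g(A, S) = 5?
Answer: -959/80 ≈ -11.988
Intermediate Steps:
k(R, T) = -16
P(W, O) = 2*O*W (P(W, O) = O*W + O*W = 2*O*W)
w(b, r) = 959/160 (w(b, r) = 6 + 1/(2*5*(-16)) = 6 + 1/(-160) = 6 - 1/160 = 959/160)
-2*w(g(5, 1/6), -12) = -2*959/160 = -959/80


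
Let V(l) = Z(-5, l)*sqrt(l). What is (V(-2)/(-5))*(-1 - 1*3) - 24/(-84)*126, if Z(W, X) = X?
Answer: 36 - 8*I*sqrt(2)/5 ≈ 36.0 - 2.2627*I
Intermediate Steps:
V(l) = l**(3/2) (V(l) = l*sqrt(l) = l**(3/2))
(V(-2)/(-5))*(-1 - 1*3) - 24/(-84)*126 = ((-2)**(3/2)/(-5))*(-1 - 1*3) - 24/(-84)*126 = (-2*I*sqrt(2)*(-1/5))*(-1 - 3) - 24*(-1/84)*126 = (2*I*sqrt(2)/5)*(-4) + (2/7)*126 = -8*I*sqrt(2)/5 + 36 = 36 - 8*I*sqrt(2)/5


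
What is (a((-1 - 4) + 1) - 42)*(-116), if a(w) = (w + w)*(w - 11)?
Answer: -9048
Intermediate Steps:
a(w) = 2*w*(-11 + w) (a(w) = (2*w)*(-11 + w) = 2*w*(-11 + w))
(a((-1 - 4) + 1) - 42)*(-116) = (2*((-1 - 4) + 1)*(-11 + ((-1 - 4) + 1)) - 42)*(-116) = (2*(-5 + 1)*(-11 + (-5 + 1)) - 42)*(-116) = (2*(-4)*(-11 - 4) - 42)*(-116) = (2*(-4)*(-15) - 42)*(-116) = (120 - 42)*(-116) = 78*(-116) = -9048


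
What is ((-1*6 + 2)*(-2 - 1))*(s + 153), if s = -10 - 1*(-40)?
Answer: 2196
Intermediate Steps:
s = 30 (s = -10 + 40 = 30)
((-1*6 + 2)*(-2 - 1))*(s + 153) = ((-1*6 + 2)*(-2 - 1))*(30 + 153) = ((-6 + 2)*(-3))*183 = -4*(-3)*183 = 12*183 = 2196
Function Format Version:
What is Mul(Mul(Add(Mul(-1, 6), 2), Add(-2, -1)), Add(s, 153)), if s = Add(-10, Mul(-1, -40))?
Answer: 2196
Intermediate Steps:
s = 30 (s = Add(-10, 40) = 30)
Mul(Mul(Add(Mul(-1, 6), 2), Add(-2, -1)), Add(s, 153)) = Mul(Mul(Add(Mul(-1, 6), 2), Add(-2, -1)), Add(30, 153)) = Mul(Mul(Add(-6, 2), -3), 183) = Mul(Mul(-4, -3), 183) = Mul(12, 183) = 2196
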